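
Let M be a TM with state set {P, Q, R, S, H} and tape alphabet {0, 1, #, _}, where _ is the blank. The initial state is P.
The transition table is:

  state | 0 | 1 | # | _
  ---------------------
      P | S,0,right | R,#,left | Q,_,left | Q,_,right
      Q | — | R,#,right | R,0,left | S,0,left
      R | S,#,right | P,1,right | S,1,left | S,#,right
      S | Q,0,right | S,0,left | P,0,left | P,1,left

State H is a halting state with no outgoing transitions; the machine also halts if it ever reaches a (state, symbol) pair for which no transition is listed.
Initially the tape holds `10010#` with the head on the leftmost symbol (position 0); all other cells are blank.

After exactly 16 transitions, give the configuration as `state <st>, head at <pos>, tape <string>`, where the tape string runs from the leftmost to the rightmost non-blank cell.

state Q, head at -2, tape #00100010#

P | ____[1]0010#   read 1 → write #, move left, go to R
R | ___[_]#0010#   read _ → write #, move right, go to S
S | ___#[#]0010#   read # → write 0, move left, go to P
P | ___[#]00010#   read # → write _, move left, go to Q
Q | __[_]_00010#   read _ → write 0, move left, go to S
S | _[_]0_00010#   read _ → write 1, move left, go to P
P | [_]10_00010#   read _ → write _, move right, go to Q
Q | _[1]0_00010#   read 1 → write #, move right, go to R
R | _#[0]_00010#   read 0 → write #, move right, go to S
S | _##[_]00010#   read _ → write 1, move left, go to P
P | _#[#]100010#   read # → write _, move left, go to Q
Q | _[#]_100010#   read # → write 0, move left, go to R
R | [_]0_100010#   read _ → write #, move right, go to S
S | #[0]_100010#   read 0 → write 0, move right, go to Q
Q | #0[_]100010#   read _ → write 0, move left, go to S
S | #[0]0100010#   read 0 → write 0, move right, go to Q
Q | #0[0]100010#
After 16 steps: state Q, head at -2, tape #00100010#.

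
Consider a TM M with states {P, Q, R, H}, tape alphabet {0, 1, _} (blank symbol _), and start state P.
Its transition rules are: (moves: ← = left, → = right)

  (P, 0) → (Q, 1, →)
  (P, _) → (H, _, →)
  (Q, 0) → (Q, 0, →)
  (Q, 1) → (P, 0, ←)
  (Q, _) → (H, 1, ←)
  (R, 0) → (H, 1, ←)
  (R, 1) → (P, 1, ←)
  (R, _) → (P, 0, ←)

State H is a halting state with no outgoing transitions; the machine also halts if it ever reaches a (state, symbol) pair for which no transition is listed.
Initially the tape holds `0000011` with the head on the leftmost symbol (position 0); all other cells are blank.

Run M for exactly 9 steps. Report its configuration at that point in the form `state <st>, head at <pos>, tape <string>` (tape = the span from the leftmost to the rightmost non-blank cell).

state=P head=0 tape=[0]000011   (P,0)→(Q,1,→)
state=Q head=1 tape=1[0]00011   (Q,0)→(Q,0,→)
state=Q head=2 tape=10[0]0011   (Q,0)→(Q,0,→)
state=Q head=3 tape=100[0]011   (Q,0)→(Q,0,→)
state=Q head=4 tape=1000[0]11   (Q,0)→(Q,0,→)
state=Q head=5 tape=10000[1]1   (Q,1)→(P,0,←)
state=P head=4 tape=1000[0]01   (P,0)→(Q,1,→)
state=Q head=5 tape=10001[0]1   (Q,0)→(Q,0,→)
state=Q head=6 tape=100010[1]   (Q,1)→(P,0,←)
state=P head=5 tape=10001[0]0
After 9 steps: state P, head at 5, tape 1000100.

state P, head at 5, tape 1000100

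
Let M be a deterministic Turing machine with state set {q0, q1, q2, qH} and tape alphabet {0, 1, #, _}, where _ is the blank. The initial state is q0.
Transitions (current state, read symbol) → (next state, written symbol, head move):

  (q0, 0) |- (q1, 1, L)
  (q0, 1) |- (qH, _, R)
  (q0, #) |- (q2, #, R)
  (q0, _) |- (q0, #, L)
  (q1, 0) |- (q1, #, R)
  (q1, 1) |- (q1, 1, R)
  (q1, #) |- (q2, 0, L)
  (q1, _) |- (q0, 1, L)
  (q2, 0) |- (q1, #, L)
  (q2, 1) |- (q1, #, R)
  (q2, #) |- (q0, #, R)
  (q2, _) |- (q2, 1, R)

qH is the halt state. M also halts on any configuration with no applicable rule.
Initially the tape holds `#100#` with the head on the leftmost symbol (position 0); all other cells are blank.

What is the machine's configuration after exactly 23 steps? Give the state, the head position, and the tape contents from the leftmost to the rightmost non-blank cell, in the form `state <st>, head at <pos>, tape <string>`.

state=q0 head=0 tape=_[#]100#   (q0,#)→(q2,#,R)
state=q2 head=1 tape=_#[1]00#   (q2,1)→(q1,#,R)
state=q1 head=2 tape=_##[0]0#   (q1,0)→(q1,#,R)
state=q1 head=3 tape=_###[0]#   (q1,0)→(q1,#,R)
state=q1 head=4 tape=_####[#]   (q1,#)→(q2,0,L)
state=q2 head=3 tape=_###[#]0   (q2,#)→(q0,#,R)
state=q0 head=4 tape=_####[0]   (q0,0)→(q1,1,L)
state=q1 head=3 tape=_###[#]1   (q1,#)→(q2,0,L)
state=q2 head=2 tape=_##[#]01   (q2,#)→(q0,#,R)
state=q0 head=3 tape=_###[0]1   (q0,0)→(q1,1,L)
state=q1 head=2 tape=_##[#]11   (q1,#)→(q2,0,L)
state=q2 head=1 tape=_#[#]011   (q2,#)→(q0,#,R)
state=q0 head=2 tape=_##[0]11   (q0,0)→(q1,1,L)
state=q1 head=1 tape=_#[#]111   (q1,#)→(q2,0,L)
state=q2 head=0 tape=_[#]0111   (q2,#)→(q0,#,R)
state=q0 head=1 tape=_#[0]111   (q0,0)→(q1,1,L)
state=q1 head=0 tape=_[#]1111   (q1,#)→(q2,0,L)
state=q2 head=-1 tape=[_]01111   (q2,_)→(q2,1,R)
state=q2 head=0 tape=1[0]1111   (q2,0)→(q1,#,L)
state=q1 head=-1 tape=[1]#1111   (q1,1)→(q1,1,R)
state=q1 head=0 tape=1[#]1111   (q1,#)→(q2,0,L)
state=q2 head=-1 tape=[1]01111   (q2,1)→(q1,#,R)
state=q1 head=0 tape=#[0]1111   (q1,0)→(q1,#,R)
state=q1 head=1 tape=##[1]111
After 23 steps: state q1, head at 1, tape ##1111.

state q1, head at 1, tape ##1111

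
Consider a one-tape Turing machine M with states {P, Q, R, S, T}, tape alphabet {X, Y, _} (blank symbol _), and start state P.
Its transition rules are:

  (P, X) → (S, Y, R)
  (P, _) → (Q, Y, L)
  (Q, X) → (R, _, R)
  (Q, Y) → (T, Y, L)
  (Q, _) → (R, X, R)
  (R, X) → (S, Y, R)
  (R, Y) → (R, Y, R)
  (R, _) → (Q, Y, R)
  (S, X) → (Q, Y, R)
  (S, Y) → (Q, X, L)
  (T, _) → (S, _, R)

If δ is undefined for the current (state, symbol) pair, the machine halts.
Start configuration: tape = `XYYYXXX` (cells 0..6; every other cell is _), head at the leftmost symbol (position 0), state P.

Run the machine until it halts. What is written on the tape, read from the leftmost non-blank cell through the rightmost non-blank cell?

XYYYYXXX

P | _[X]YYYXXX   read X → write Y, move R, go to S
S | _Y[Y]YYXXX   read Y → write X, move L, go to Q
Q | _[Y]XYYXXX   read Y → write Y, move L, go to T
T | [_]YXYYXXX   read _ → write _, move R, go to S
S | _[Y]XYYXXX   read Y → write X, move L, go to Q
Q | [_]XXYYXXX   read _ → write X, move R, go to R
R | X[X]XYYXXX   read X → write Y, move R, go to S
S | XY[X]YYXXX   read X → write Y, move R, go to Q
Q | XYY[Y]YXXX   read Y → write Y, move L, go to T
T | XY[Y]YYXXX
The non-blank tape span at halt is XYYYYXXX.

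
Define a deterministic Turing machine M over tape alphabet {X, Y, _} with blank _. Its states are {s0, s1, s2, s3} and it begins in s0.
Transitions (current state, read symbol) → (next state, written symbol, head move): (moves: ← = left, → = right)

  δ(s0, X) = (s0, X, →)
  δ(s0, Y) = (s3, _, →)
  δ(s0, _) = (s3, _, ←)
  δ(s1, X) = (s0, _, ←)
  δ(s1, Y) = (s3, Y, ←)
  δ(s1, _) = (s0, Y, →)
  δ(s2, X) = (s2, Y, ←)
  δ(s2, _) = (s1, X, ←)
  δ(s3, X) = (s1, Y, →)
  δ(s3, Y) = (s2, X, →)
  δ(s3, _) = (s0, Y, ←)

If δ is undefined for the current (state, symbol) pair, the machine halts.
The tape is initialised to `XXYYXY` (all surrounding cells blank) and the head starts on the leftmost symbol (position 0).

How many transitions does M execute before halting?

s0 | [X]XYYXY   read X → write X, move →, go to s0
s0 | X[X]YYXY   read X → write X, move →, go to s0
s0 | XX[Y]YXY   read Y → write _, move →, go to s3
s3 | XX_[Y]XY   read Y → write X, move →, go to s2
s2 | XX_X[X]Y   read X → write Y, move ←, go to s2
s2 | XX_[X]YY   read X → write Y, move ←, go to s2
s2 | XX[_]YYY   read _ → write X, move ←, go to s1
s1 | X[X]XYYY   read X → write _, move ←, go to s0
s0 | [X]_XYYY   read X → write X, move →, go to s0
s0 | X[_]XYYY   read _ → write _, move ←, go to s3
s3 | [X]_XYYY   read X → write Y, move →, go to s1
s1 | Y[_]XYYY   read _ → write Y, move →, go to s0
s0 | YY[X]YYY   read X → write X, move →, go to s0
s0 | YYX[Y]YY   read Y → write _, move →, go to s3
s3 | YYX_[Y]Y   read Y → write X, move →, go to s2
s2 | YYX_X[Y]
M halts after 15 transitions.

15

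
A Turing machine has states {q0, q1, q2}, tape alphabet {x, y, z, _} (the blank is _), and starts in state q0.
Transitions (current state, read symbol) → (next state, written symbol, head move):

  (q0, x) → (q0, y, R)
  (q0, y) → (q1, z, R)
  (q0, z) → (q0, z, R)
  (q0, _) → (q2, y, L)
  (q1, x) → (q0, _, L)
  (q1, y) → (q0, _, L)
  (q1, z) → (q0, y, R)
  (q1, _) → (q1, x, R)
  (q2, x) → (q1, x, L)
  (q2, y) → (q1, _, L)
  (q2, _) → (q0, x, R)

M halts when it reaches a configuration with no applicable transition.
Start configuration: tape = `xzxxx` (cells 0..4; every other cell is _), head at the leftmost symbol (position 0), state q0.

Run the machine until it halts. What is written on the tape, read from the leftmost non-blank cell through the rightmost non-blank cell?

yzzy_y

q0 | [x]zxxx_   read x → write y, move R, go to q0
q0 | y[z]xxx_   read z → write z, move R, go to q0
q0 | yz[x]xx_   read x → write y, move R, go to q0
q0 | yzy[x]x_   read x → write y, move R, go to q0
q0 | yzyy[x]_   read x → write y, move R, go to q0
q0 | yzyyy[_]   read _ → write y, move L, go to q2
q2 | yzyy[y]y   read y → write _, move L, go to q1
q1 | yzy[y]_y   read y → write _, move L, go to q0
q0 | yz[y]__y   read y → write z, move R, go to q1
q1 | yzz[_]_y   read _ → write x, move R, go to q1
q1 | yzzx[_]y   read _ → write x, move R, go to q1
q1 | yzzxx[y]   read y → write _, move L, go to q0
q0 | yzzx[x]_   read x → write y, move R, go to q0
q0 | yzzxy[_]   read _ → write y, move L, go to q2
q2 | yzzx[y]y   read y → write _, move L, go to q1
q1 | yzz[x]_y   read x → write _, move L, go to q0
q0 | yz[z]__y   read z → write z, move R, go to q0
q0 | yzz[_]_y   read _ → write y, move L, go to q2
q2 | yz[z]y_y
The non-blank tape span at halt is yzzy_y.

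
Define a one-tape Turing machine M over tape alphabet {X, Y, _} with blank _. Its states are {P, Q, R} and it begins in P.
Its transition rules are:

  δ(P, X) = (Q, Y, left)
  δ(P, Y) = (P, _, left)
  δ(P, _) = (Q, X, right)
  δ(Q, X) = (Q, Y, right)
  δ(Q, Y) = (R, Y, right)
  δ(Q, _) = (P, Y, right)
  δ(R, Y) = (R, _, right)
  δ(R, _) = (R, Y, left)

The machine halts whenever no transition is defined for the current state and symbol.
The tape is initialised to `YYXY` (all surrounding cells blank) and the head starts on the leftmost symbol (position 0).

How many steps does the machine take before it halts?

P | ___[Y]YXY___   read Y → write _, move left, go to P
P | __[_]_YXY___   read _ → write X, move right, go to Q
Q | __X[_]YXY___   read _ → write Y, move right, go to P
P | __XY[Y]XY___   read Y → write _, move left, go to P
P | __X[Y]_XY___   read Y → write _, move left, go to P
P | __[X]__XY___   read X → write Y, move left, go to Q
Q | _[_]Y__XY___   read _ → write Y, move right, go to P
P | _Y[Y]__XY___   read Y → write _, move left, go to P
P | _[Y]___XY___   read Y → write _, move left, go to P
P | [_]____XY___   read _ → write X, move right, go to Q
Q | X[_]___XY___   read _ → write Y, move right, go to P
P | XY[_]__XY___   read _ → write X, move right, go to Q
Q | XYX[_]_XY___   read _ → write Y, move right, go to P
P | XYXY[_]XY___   read _ → write X, move right, go to Q
Q | XYXYX[X]Y___   read X → write Y, move right, go to Q
Q | XYXYXY[Y]___   read Y → write Y, move right, go to R
R | XYXYXYY[_]__   read _ → write Y, move left, go to R
R | XYXYXY[Y]Y__   read Y → write _, move right, go to R
R | XYXYXY_[Y]__   read Y → write _, move right, go to R
R | XYXYXY__[_]_   read _ → write Y, move left, go to R
R | XYXYXY_[_]Y_   read _ → write Y, move left, go to R
R | XYXYXY[_]YY_   read _ → write Y, move left, go to R
R | XYXYX[Y]YYY_   read Y → write _, move right, go to R
R | XYXYX_[Y]YY_   read Y → write _, move right, go to R
R | XYXYX__[Y]Y_   read Y → write _, move right, go to R
R | XYXYX___[Y]_   read Y → write _, move right, go to R
R | XYXYX____[_]   read _ → write Y, move left, go to R
R | XYXYX___[_]Y   read _ → write Y, move left, go to R
R | XYXYX__[_]YY   read _ → write Y, move left, go to R
R | XYXYX_[_]YYY   read _ → write Y, move left, go to R
R | XYXYX[_]YYYY   read _ → write Y, move left, go to R
R | XYXY[X]YYYYY
M halts after 31 transitions.

31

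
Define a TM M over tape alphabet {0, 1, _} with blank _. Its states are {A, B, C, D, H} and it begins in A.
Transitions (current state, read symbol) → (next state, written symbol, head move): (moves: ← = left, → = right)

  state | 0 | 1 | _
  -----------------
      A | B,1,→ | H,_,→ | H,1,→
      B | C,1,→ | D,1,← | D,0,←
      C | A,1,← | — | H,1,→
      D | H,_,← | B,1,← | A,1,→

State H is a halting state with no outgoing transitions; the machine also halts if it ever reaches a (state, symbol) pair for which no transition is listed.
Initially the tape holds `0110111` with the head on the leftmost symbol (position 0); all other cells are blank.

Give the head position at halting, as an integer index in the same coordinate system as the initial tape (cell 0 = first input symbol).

-1

state=A head=0 tape=___[0]110111   (A,0)→(B,1,→)
state=B head=1 tape=___1[1]10111   (B,1)→(D,1,←)
state=D head=0 tape=___[1]110111   (D,1)→(B,1,←)
state=B head=-1 tape=__[_]1110111   (B,_)→(D,0,←)
state=D head=-2 tape=_[_]01110111   (D,_)→(A,1,→)
state=A head=-1 tape=_1[0]1110111   (A,0)→(B,1,→)
state=B head=0 tape=_11[1]110111   (B,1)→(D,1,←)
state=D head=-1 tape=_1[1]1110111   (D,1)→(B,1,←)
state=B head=-2 tape=_[1]11110111   (B,1)→(D,1,←)
state=D head=-3 tape=[_]111110111   (D,_)→(A,1,→)
state=A head=-2 tape=1[1]11110111   (A,1)→(H,_,→)
state=H head=-1 tape=1_[1]1110111
At halt the head is at cell -1.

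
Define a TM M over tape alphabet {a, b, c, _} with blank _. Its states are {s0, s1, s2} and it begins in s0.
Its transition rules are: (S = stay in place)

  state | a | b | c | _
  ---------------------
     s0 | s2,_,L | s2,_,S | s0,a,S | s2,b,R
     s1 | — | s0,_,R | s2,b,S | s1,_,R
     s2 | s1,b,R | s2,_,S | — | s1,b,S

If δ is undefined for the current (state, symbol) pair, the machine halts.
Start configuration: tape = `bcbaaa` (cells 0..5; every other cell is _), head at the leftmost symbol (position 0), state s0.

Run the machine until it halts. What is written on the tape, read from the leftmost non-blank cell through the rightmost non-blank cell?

b_bba

state=s0 head=0 tape=[b]cbaaa   (s0,b)→(s2,_,S)
state=s2 head=0 tape=[_]cbaaa   (s2,_)→(s1,b,S)
state=s1 head=0 tape=[b]cbaaa   (s1,b)→(s0,_,R)
state=s0 head=1 tape=_[c]baaa   (s0,c)→(s0,a,S)
state=s0 head=1 tape=_[a]baaa   (s0,a)→(s2,_,L)
state=s2 head=0 tape=[_]_baaa   (s2,_)→(s1,b,S)
state=s1 head=0 tape=[b]_baaa   (s1,b)→(s0,_,R)
state=s0 head=1 tape=_[_]baaa   (s0,_)→(s2,b,R)
state=s2 head=2 tape=_b[b]aaa   (s2,b)→(s2,_,S)
state=s2 head=2 tape=_b[_]aaa   (s2,_)→(s1,b,S)
state=s1 head=2 tape=_b[b]aaa   (s1,b)→(s0,_,R)
state=s0 head=3 tape=_b_[a]aa   (s0,a)→(s2,_,L)
state=s2 head=2 tape=_b[_]_aa   (s2,_)→(s1,b,S)
state=s1 head=2 tape=_b[b]_aa   (s1,b)→(s0,_,R)
state=s0 head=3 tape=_b_[_]aa   (s0,_)→(s2,b,R)
state=s2 head=4 tape=_b_b[a]a   (s2,a)→(s1,b,R)
state=s1 head=5 tape=_b_bb[a]
The non-blank tape span at halt is b_bba.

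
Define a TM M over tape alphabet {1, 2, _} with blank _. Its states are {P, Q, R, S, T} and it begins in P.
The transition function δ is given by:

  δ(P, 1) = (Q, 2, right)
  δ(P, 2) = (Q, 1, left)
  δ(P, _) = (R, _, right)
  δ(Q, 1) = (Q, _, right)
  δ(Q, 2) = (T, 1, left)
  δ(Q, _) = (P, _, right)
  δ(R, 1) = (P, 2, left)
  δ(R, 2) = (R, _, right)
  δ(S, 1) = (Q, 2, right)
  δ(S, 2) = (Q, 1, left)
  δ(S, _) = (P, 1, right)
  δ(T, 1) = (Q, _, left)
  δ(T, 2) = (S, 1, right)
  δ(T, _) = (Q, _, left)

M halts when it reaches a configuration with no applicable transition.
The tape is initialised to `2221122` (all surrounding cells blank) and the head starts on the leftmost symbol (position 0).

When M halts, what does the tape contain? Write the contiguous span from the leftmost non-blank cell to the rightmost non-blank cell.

state=P head=0 tape=_[2]221122_   (P,2)→(Q,1,left)
state=Q head=-1 tape=[_]1221122_   (Q,_)→(P,_,right)
state=P head=0 tape=_[1]221122_   (P,1)→(Q,2,right)
state=Q head=1 tape=_2[2]21122_   (Q,2)→(T,1,left)
state=T head=0 tape=_[2]121122_   (T,2)→(S,1,right)
state=S head=1 tape=_1[1]21122_   (S,1)→(Q,2,right)
state=Q head=2 tape=_12[2]1122_   (Q,2)→(T,1,left)
state=T head=1 tape=_1[2]11122_   (T,2)→(S,1,right)
state=S head=2 tape=_11[1]1122_   (S,1)→(Q,2,right)
state=Q head=3 tape=_112[1]122_   (Q,1)→(Q,_,right)
state=Q head=4 tape=_112_[1]22_   (Q,1)→(Q,_,right)
state=Q head=5 tape=_112__[2]2_   (Q,2)→(T,1,left)
state=T head=4 tape=_112_[_]12_   (T,_)→(Q,_,left)
state=Q head=3 tape=_112[_]_12_   (Q,_)→(P,_,right)
state=P head=4 tape=_112_[_]12_   (P,_)→(R,_,right)
state=R head=5 tape=_112__[1]2_   (R,1)→(P,2,left)
state=P head=4 tape=_112_[_]22_   (P,_)→(R,_,right)
state=R head=5 tape=_112__[2]2_   (R,2)→(R,_,right)
state=R head=6 tape=_112___[2]_   (R,2)→(R,_,right)
state=R head=7 tape=_112____[_]
The non-blank tape span at halt is 112.

112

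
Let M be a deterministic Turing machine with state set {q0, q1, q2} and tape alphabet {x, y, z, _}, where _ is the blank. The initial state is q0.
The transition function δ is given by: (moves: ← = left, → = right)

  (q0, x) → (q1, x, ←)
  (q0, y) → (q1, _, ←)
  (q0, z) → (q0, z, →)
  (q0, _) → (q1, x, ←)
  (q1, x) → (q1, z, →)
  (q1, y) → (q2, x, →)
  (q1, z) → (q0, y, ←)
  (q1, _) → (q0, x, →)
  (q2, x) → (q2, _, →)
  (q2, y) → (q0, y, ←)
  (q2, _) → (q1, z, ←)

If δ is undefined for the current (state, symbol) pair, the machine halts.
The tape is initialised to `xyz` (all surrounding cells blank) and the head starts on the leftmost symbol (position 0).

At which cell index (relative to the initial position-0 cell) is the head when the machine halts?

state=q0 head=0 tape=_[x]yz   (q0,x)→(q1,x,←)
state=q1 head=-1 tape=[_]xyz   (q1,_)→(q0,x,→)
state=q0 head=0 tape=x[x]yz   (q0,x)→(q1,x,←)
state=q1 head=-1 tape=[x]xyz   (q1,x)→(q1,z,→)
state=q1 head=0 tape=z[x]yz   (q1,x)→(q1,z,→)
state=q1 head=1 tape=zz[y]z   (q1,y)→(q2,x,→)
state=q2 head=2 tape=zzx[z]
At halt the head is at cell 2.

2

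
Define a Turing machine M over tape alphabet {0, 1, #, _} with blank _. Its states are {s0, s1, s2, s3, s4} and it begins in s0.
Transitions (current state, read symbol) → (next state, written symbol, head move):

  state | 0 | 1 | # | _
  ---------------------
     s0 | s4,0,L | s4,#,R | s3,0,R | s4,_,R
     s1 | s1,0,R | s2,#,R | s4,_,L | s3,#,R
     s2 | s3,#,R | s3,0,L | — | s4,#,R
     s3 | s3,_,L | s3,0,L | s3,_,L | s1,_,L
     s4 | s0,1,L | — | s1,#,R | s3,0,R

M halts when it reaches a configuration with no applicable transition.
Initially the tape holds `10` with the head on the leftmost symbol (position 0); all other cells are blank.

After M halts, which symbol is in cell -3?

state=s0 head=0 tape=____[1]0   (s0,1)→(s4,#,R)
state=s4 head=1 tape=____#[0]   (s4,0)→(s0,1,L)
state=s0 head=0 tape=____[#]1   (s0,#)→(s3,0,R)
state=s3 head=1 tape=____0[1]   (s3,1)→(s3,0,L)
state=s3 head=0 tape=____[0]0   (s3,0)→(s3,_,L)
state=s3 head=-1 tape=___[_]_0   (s3,_)→(s1,_,L)
state=s1 head=-2 tape=__[_]__0   (s1,_)→(s3,#,R)
state=s3 head=-1 tape=__#[_]_0   (s3,_)→(s1,_,L)
state=s1 head=-2 tape=__[#]__0   (s1,#)→(s4,_,L)
state=s4 head=-3 tape=_[_]___0   (s4,_)→(s3,0,R)
state=s3 head=-2 tape=_0[_]__0   (s3,_)→(s1,_,L)
state=s1 head=-3 tape=_[0]___0   (s1,0)→(s1,0,R)
state=s1 head=-2 tape=_0[_]__0   (s1,_)→(s3,#,R)
state=s3 head=-1 tape=_0#[_]_0   (s3,_)→(s1,_,L)
state=s1 head=-2 tape=_0[#]__0   (s1,#)→(s4,_,L)
state=s4 head=-3 tape=_[0]___0   (s4,0)→(s0,1,L)
state=s0 head=-4 tape=[_]1___0   (s0,_)→(s4,_,R)
state=s4 head=-3 tape=_[1]___0
Cell -3 holds 1 when M halts.

1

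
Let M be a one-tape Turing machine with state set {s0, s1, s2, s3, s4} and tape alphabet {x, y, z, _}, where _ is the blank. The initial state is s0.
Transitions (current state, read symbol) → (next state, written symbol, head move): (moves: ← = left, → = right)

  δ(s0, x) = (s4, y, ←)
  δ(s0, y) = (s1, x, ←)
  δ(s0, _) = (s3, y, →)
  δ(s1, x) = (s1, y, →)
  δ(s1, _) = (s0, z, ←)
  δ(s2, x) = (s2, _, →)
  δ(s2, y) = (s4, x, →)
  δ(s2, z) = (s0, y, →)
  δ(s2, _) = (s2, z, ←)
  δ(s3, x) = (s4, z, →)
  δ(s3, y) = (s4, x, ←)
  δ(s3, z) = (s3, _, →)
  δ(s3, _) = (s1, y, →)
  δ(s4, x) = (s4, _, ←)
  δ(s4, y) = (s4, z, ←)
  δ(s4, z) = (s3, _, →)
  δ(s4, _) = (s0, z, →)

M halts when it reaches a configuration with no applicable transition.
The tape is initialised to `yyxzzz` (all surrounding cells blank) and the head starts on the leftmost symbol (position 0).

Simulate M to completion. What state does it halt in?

state=s0 head=0 tape=__[y]yxzzz____   (s0,y)→(s1,x,←)
state=s1 head=-1 tape=_[_]xyxzzz____   (s1,_)→(s0,z,←)
state=s0 head=-2 tape=[_]zxyxzzz____   (s0,_)→(s3,y,→)
state=s3 head=-1 tape=y[z]xyxzzz____   (s3,z)→(s3,_,→)
state=s3 head=0 tape=y_[x]yxzzz____   (s3,x)→(s4,z,→)
state=s4 head=1 tape=y_z[y]xzzz____   (s4,y)→(s4,z,←)
state=s4 head=0 tape=y_[z]zxzzz____   (s4,z)→(s3,_,→)
state=s3 head=1 tape=y__[z]xzzz____   (s3,z)→(s3,_,→)
state=s3 head=2 tape=y___[x]zzz____   (s3,x)→(s4,z,→)
state=s4 head=3 tape=y___z[z]zz____   (s4,z)→(s3,_,→)
state=s3 head=4 tape=y___z_[z]z____   (s3,z)→(s3,_,→)
state=s3 head=5 tape=y___z__[z]____   (s3,z)→(s3,_,→)
state=s3 head=6 tape=y___z___[_]___   (s3,_)→(s1,y,→)
state=s1 head=7 tape=y___z___y[_]__   (s1,_)→(s0,z,←)
state=s0 head=6 tape=y___z___[y]z__   (s0,y)→(s1,x,←)
state=s1 head=5 tape=y___z__[_]xz__   (s1,_)→(s0,z,←)
state=s0 head=4 tape=y___z_[_]zxz__   (s0,_)→(s3,y,→)
state=s3 head=5 tape=y___z_y[z]xz__   (s3,z)→(s3,_,→)
state=s3 head=6 tape=y___z_y_[x]z__   (s3,x)→(s4,z,→)
state=s4 head=7 tape=y___z_y_z[z]__   (s4,z)→(s3,_,→)
state=s3 head=8 tape=y___z_y_z_[_]_   (s3,_)→(s1,y,→)
state=s1 head=9 tape=y___z_y_z_y[_]   (s1,_)→(s0,z,←)
state=s0 head=8 tape=y___z_y_z_[y]z   (s0,y)→(s1,x,←)
state=s1 head=7 tape=y___z_y_z[_]xz   (s1,_)→(s0,z,←)
state=s0 head=6 tape=y___z_y_[z]zxz
No transition is defined for (s0, z); M halts in state s0.

s0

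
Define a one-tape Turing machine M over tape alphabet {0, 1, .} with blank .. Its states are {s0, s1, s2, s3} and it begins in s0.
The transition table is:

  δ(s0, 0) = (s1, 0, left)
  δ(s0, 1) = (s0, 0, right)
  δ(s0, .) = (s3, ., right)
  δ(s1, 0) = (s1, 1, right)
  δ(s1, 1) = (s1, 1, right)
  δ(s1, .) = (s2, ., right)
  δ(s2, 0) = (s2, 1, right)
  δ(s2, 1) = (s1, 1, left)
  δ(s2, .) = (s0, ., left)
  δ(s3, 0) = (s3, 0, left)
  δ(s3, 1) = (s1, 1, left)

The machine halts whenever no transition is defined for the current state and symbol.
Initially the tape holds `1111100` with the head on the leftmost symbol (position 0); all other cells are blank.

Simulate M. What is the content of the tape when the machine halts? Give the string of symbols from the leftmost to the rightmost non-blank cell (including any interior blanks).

0000111

state=s0 head=0 tape=[1]111100..   (s0,1)→(s0,0,right)
state=s0 head=1 tape=0[1]11100..   (s0,1)→(s0,0,right)
state=s0 head=2 tape=00[1]1100..   (s0,1)→(s0,0,right)
state=s0 head=3 tape=000[1]100..   (s0,1)→(s0,0,right)
state=s0 head=4 tape=0000[1]00..   (s0,1)→(s0,0,right)
state=s0 head=5 tape=00000[0]0..   (s0,0)→(s1,0,left)
state=s1 head=4 tape=0000[0]00..   (s1,0)→(s1,1,right)
state=s1 head=5 tape=00001[0]0..   (s1,0)→(s1,1,right)
state=s1 head=6 tape=000011[0]..   (s1,0)→(s1,1,right)
state=s1 head=7 tape=0000111[.].   (s1,.)→(s2,.,right)
state=s2 head=8 tape=0000111.[.]   (s2,.)→(s0,.,left)
state=s0 head=7 tape=0000111[.].   (s0,.)→(s3,.,right)
state=s3 head=8 tape=0000111.[.]
The non-blank tape span at halt is 0000111.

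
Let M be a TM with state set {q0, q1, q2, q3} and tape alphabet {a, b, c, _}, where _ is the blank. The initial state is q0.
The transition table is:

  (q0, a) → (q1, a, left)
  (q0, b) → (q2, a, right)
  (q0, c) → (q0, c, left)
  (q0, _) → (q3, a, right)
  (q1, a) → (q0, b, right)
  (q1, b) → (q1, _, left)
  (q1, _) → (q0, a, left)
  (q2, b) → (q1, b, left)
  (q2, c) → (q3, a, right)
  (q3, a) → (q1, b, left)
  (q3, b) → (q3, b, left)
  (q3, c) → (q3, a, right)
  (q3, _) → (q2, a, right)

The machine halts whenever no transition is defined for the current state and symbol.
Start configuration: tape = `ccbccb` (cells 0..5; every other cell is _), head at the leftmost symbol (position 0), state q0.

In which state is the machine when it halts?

state=q0 head=0 tape=_[c]cbccb_   (q0,c)→(q0,c,left)
state=q0 head=-1 tape=[_]ccbccb_   (q0,_)→(q3,a,right)
state=q3 head=0 tape=a[c]cbccb_   (q3,c)→(q3,a,right)
state=q3 head=1 tape=aa[c]bccb_   (q3,c)→(q3,a,right)
state=q3 head=2 tape=aaa[b]ccb_   (q3,b)→(q3,b,left)
state=q3 head=1 tape=aa[a]bccb_   (q3,a)→(q1,b,left)
state=q1 head=0 tape=a[a]bbccb_   (q1,a)→(q0,b,right)
state=q0 head=1 tape=ab[b]bccb_   (q0,b)→(q2,a,right)
state=q2 head=2 tape=aba[b]ccb_   (q2,b)→(q1,b,left)
state=q1 head=1 tape=ab[a]bccb_   (q1,a)→(q0,b,right)
state=q0 head=2 tape=abb[b]ccb_   (q0,b)→(q2,a,right)
state=q2 head=3 tape=abba[c]cb_   (q2,c)→(q3,a,right)
state=q3 head=4 tape=abbaa[c]b_   (q3,c)→(q3,a,right)
state=q3 head=5 tape=abbaaa[b]_   (q3,b)→(q3,b,left)
state=q3 head=4 tape=abbaa[a]b_   (q3,a)→(q1,b,left)
state=q1 head=3 tape=abba[a]bb_   (q1,a)→(q0,b,right)
state=q0 head=4 tape=abbab[b]b_   (q0,b)→(q2,a,right)
state=q2 head=5 tape=abbaba[b]_   (q2,b)→(q1,b,left)
state=q1 head=4 tape=abbab[a]b_   (q1,a)→(q0,b,right)
state=q0 head=5 tape=abbabb[b]_   (q0,b)→(q2,a,right)
state=q2 head=6 tape=abbabba[_]
No transition is defined for (q2, _); M halts in state q2.

q2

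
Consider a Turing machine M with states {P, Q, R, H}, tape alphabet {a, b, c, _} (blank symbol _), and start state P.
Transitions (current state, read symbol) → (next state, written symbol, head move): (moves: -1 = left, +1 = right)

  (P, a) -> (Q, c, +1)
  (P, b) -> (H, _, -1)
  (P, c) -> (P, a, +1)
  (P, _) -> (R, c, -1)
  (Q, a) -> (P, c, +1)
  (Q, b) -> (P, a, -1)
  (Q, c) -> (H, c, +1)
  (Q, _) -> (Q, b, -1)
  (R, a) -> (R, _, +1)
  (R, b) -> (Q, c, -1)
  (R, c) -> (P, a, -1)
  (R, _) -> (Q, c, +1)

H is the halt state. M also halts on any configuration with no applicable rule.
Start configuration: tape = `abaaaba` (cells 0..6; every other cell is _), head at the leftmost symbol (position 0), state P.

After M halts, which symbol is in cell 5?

_

state=P head=0 tape=[a]baaaba   (P,a)→(Q,c,+1)
state=Q head=1 tape=c[b]aaaba   (Q,b)→(P,a,-1)
state=P head=0 tape=[c]aaaaba   (P,c)→(P,a,+1)
state=P head=1 tape=a[a]aaaba   (P,a)→(Q,c,+1)
state=Q head=2 tape=ac[a]aaba   (Q,a)→(P,c,+1)
state=P head=3 tape=acc[a]aba   (P,a)→(Q,c,+1)
state=Q head=4 tape=accc[a]ba   (Q,a)→(P,c,+1)
state=P head=5 tape=acccc[b]a   (P,b)→(H,_,-1)
state=H head=4 tape=accc[c]_a
Cell 5 holds _ when M halts.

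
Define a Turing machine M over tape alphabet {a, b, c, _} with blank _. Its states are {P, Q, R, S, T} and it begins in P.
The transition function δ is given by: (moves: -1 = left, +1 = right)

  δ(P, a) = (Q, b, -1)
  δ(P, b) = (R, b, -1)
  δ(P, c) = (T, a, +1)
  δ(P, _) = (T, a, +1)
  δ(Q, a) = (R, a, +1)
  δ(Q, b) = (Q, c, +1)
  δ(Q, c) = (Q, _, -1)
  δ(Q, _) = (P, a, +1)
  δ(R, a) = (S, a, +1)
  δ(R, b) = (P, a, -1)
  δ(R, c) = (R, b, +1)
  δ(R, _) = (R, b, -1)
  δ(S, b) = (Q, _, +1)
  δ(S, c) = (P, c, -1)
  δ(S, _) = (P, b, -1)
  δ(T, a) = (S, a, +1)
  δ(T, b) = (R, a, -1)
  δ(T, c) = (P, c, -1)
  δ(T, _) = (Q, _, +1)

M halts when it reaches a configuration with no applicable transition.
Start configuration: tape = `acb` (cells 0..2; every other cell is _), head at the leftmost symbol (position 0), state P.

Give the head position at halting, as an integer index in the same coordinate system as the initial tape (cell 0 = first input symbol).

2

P | _[a]cb   read a → write b, move -1, go to Q
Q | [_]bcb   read _ → write a, move +1, go to P
P | a[b]cb   read b → write b, move -1, go to R
R | [a]bcb   read a → write a, move +1, go to S
S | a[b]cb   read b → write _, move +1, go to Q
Q | a_[c]b   read c → write _, move -1, go to Q
Q | a[_]_b   read _ → write a, move +1, go to P
P | aa[_]b   read _ → write a, move +1, go to T
T | aaa[b]   read b → write a, move -1, go to R
R | aa[a]a   read a → write a, move +1, go to S
S | aaa[a]
At halt the head is at cell 2.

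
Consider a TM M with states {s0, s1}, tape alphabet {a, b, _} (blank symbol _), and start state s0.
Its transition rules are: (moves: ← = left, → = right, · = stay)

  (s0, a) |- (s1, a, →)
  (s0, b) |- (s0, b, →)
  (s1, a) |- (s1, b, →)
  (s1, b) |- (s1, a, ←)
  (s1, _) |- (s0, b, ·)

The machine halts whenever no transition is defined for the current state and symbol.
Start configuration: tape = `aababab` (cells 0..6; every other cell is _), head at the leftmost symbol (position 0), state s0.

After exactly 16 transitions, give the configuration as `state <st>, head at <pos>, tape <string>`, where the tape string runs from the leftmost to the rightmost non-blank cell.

state=s0 head=0 tape=_[a]ababab   (s0,a)→(s1,a,→)
state=s1 head=1 tape=_a[a]babab   (s1,a)→(s1,b,→)
state=s1 head=2 tape=_ab[b]abab   (s1,b)→(s1,a,←)
state=s1 head=1 tape=_a[b]aabab   (s1,b)→(s1,a,←)
state=s1 head=0 tape=_[a]aaabab   (s1,a)→(s1,b,→)
state=s1 head=1 tape=_b[a]aabab   (s1,a)→(s1,b,→)
state=s1 head=2 tape=_bb[a]abab   (s1,a)→(s1,b,→)
state=s1 head=3 tape=_bbb[a]bab   (s1,a)→(s1,b,→)
state=s1 head=4 tape=_bbbb[b]ab   (s1,b)→(s1,a,←)
state=s1 head=3 tape=_bbb[b]aab   (s1,b)→(s1,a,←)
state=s1 head=2 tape=_bb[b]aaab   (s1,b)→(s1,a,←)
state=s1 head=1 tape=_b[b]aaaab   (s1,b)→(s1,a,←)
state=s1 head=0 tape=_[b]aaaaab   (s1,b)→(s1,a,←)
state=s1 head=-1 tape=[_]aaaaaab   (s1,_)→(s0,b,·)
state=s0 head=-1 tape=[b]aaaaaab   (s0,b)→(s0,b,→)
state=s0 head=0 tape=b[a]aaaaab   (s0,a)→(s1,a,→)
state=s1 head=1 tape=ba[a]aaaab
After 16 steps: state s1, head at 1, tape baaaaaab.

state s1, head at 1, tape baaaaaab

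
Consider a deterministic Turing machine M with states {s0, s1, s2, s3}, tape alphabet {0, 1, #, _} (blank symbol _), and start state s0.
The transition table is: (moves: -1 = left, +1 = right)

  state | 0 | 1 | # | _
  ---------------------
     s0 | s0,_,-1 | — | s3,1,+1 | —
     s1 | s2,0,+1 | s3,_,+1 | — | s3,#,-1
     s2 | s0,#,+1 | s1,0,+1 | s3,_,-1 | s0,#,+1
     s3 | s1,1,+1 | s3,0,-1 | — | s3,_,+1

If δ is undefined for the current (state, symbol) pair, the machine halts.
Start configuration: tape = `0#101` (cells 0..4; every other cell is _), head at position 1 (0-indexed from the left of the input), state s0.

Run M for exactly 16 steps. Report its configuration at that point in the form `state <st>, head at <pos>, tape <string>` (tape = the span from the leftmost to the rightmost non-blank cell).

s0 | 0[#]101_   read # → write 1, move +1, go to s3
s3 | 01[1]01_   read 1 → write 0, move -1, go to s3
s3 | 0[1]001_   read 1 → write 0, move -1, go to s3
s3 | [0]0001_   read 0 → write 1, move +1, go to s1
s1 | 1[0]001_   read 0 → write 0, move +1, go to s2
s2 | 10[0]01_   read 0 → write #, move +1, go to s0
s0 | 10#[0]1_   read 0 → write _, move -1, go to s0
s0 | 10[#]_1_   read # → write 1, move +1, go to s3
s3 | 101[_]1_   read _ → write _, move +1, go to s3
s3 | 101_[1]_   read 1 → write 0, move -1, go to s3
s3 | 101[_]0_   read _ → write _, move +1, go to s3
s3 | 101_[0]_   read 0 → write 1, move +1, go to s1
s1 | 101_1[_]   read _ → write #, move -1, go to s3
s3 | 101_[1]#   read 1 → write 0, move -1, go to s3
s3 | 101[_]0#   read _ → write _, move +1, go to s3
s3 | 101_[0]#   read 0 → write 1, move +1, go to s1
s1 | 101_1[#]
After 16 steps: state s1, head at 5, tape 101_1#.

state s1, head at 5, tape 101_1#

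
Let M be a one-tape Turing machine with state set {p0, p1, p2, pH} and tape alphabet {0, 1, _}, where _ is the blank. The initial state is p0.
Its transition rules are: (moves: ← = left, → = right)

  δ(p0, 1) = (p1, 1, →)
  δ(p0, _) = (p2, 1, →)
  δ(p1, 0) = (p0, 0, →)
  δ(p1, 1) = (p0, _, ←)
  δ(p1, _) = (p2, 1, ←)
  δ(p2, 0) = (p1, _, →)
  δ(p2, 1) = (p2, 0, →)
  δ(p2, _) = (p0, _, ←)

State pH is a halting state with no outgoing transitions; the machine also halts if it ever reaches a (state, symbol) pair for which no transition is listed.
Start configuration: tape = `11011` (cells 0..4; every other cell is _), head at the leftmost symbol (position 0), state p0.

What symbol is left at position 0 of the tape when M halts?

state=p0 head=0 tape=[1]1011_   (p0,1)→(p1,1,→)
state=p1 head=1 tape=1[1]011_   (p1,1)→(p0,_,←)
state=p0 head=0 tape=[1]_011_   (p0,1)→(p1,1,→)
state=p1 head=1 tape=1[_]011_   (p1,_)→(p2,1,←)
state=p2 head=0 tape=[1]1011_   (p2,1)→(p2,0,→)
state=p2 head=1 tape=0[1]011_   (p2,1)→(p2,0,→)
state=p2 head=2 tape=00[0]11_   (p2,0)→(p1,_,→)
state=p1 head=3 tape=00_[1]1_   (p1,1)→(p0,_,←)
state=p0 head=2 tape=00[_]_1_   (p0,_)→(p2,1,→)
state=p2 head=3 tape=001[_]1_   (p2,_)→(p0,_,←)
state=p0 head=2 tape=00[1]_1_   (p0,1)→(p1,1,→)
state=p1 head=3 tape=001[_]1_   (p1,_)→(p2,1,←)
state=p2 head=2 tape=00[1]11_   (p2,1)→(p2,0,→)
state=p2 head=3 tape=000[1]1_   (p2,1)→(p2,0,→)
state=p2 head=4 tape=0000[1]_   (p2,1)→(p2,0,→)
state=p2 head=5 tape=00000[_]   (p2,_)→(p0,_,←)
state=p0 head=4 tape=0000[0]_
Cell 0 holds 0 when M halts.

0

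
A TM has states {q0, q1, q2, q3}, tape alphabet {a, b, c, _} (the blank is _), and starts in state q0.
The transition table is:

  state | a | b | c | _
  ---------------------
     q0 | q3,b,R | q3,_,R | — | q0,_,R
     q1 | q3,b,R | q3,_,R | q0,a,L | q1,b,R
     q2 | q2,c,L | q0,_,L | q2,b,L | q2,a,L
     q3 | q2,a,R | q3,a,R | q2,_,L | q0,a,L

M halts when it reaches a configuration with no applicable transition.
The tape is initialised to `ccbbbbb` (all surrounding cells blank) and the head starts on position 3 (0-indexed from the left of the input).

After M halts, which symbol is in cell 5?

q0 | ccb[b]bbb__   read b → write _, move R, go to q3
q3 | ccb_[b]bb__   read b → write a, move R, go to q3
q3 | ccb_a[b]b__   read b → write a, move R, go to q3
q3 | ccb_aa[b]__   read b → write a, move R, go to q3
q3 | ccb_aaa[_]_   read _ → write a, move L, go to q0
q0 | ccb_aa[a]a_   read a → write b, move R, go to q3
q3 | ccb_aab[a]_   read a → write a, move R, go to q2
q2 | ccb_aaba[_]   read _ → write a, move L, go to q2
q2 | ccb_aab[a]a   read a → write c, move L, go to q2
q2 | ccb_aa[b]ca   read b → write _, move L, go to q0
q0 | ccb_a[a]_ca   read a → write b, move R, go to q3
q3 | ccb_ab[_]ca   read _ → write a, move L, go to q0
q0 | ccb_a[b]aca   read b → write _, move R, go to q3
q3 | ccb_a_[a]ca   read a → write a, move R, go to q2
q2 | ccb_a_a[c]a   read c → write b, move L, go to q2
q2 | ccb_a_[a]ba   read a → write c, move L, go to q2
q2 | ccb_a[_]cba   read _ → write a, move L, go to q2
q2 | ccb_[a]acba   read a → write c, move L, go to q2
q2 | ccb[_]cacba   read _ → write a, move L, go to q2
q2 | cc[b]acacba   read b → write _, move L, go to q0
q0 | c[c]_acacba
Cell 5 holds a when M halts.

a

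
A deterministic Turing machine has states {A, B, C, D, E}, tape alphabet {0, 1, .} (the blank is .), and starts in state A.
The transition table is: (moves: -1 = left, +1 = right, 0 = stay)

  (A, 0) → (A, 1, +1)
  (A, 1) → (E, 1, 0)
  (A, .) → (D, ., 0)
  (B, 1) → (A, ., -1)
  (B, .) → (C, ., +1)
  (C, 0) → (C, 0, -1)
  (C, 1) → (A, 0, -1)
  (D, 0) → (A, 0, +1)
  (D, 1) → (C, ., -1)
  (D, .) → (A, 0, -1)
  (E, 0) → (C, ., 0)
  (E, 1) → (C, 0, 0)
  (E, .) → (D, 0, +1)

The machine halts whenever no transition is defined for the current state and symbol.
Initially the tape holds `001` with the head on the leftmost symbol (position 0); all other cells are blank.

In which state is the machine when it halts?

C

state=A head=0 tape=.[0]01   (A,0)→(A,1,+1)
state=A head=1 tape=.1[0]1   (A,0)→(A,1,+1)
state=A head=2 tape=.11[1]   (A,1)→(E,1,0)
state=E head=2 tape=.11[1]   (E,1)→(C,0,0)
state=C head=2 tape=.11[0]   (C,0)→(C,0,-1)
state=C head=1 tape=.1[1]0   (C,1)→(A,0,-1)
state=A head=0 tape=.[1]00   (A,1)→(E,1,0)
state=E head=0 tape=.[1]00   (E,1)→(C,0,0)
state=C head=0 tape=.[0]00   (C,0)→(C,0,-1)
state=C head=-1 tape=[.]000
No transition is defined for (C, .); M halts in state C.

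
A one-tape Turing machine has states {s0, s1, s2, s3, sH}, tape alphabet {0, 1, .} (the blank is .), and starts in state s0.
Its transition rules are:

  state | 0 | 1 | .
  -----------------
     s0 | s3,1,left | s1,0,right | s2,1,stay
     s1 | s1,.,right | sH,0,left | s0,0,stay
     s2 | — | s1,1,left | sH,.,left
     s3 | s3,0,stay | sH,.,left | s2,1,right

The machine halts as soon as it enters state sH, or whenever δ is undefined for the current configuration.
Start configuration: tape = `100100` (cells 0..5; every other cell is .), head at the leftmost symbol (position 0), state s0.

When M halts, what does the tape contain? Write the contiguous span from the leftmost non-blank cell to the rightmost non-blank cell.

state=s0 head=0 tape=[1]00100   (s0,1)→(s1,0,right)
state=s1 head=1 tape=0[0]0100   (s1,0)→(s1,.,right)
state=s1 head=2 tape=0.[0]100   (s1,0)→(s1,.,right)
state=s1 head=3 tape=0..[1]00   (s1,1)→(sH,0,left)
state=sH head=2 tape=0.[.]000
The non-blank tape span at halt is 0..000.

0..000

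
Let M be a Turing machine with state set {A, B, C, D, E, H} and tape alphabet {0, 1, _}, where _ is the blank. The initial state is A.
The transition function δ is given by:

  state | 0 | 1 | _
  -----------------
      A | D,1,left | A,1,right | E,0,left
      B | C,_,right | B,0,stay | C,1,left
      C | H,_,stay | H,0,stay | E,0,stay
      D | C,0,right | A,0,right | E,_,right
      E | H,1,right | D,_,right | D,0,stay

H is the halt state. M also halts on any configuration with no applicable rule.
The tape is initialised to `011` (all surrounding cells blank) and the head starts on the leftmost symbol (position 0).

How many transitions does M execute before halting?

10

state=A head=0 tape=_[0]11___   (A,0)→(D,1,left)
state=D head=-1 tape=[_]111___   (D,_)→(E,_,right)
state=E head=0 tape=_[1]11___   (E,1)→(D,_,right)
state=D head=1 tape=__[1]1___   (D,1)→(A,0,right)
state=A head=2 tape=__0[1]___   (A,1)→(A,1,right)
state=A head=3 tape=__01[_]__   (A,_)→(E,0,left)
state=E head=2 tape=__0[1]0__   (E,1)→(D,_,right)
state=D head=3 tape=__0_[0]__   (D,0)→(C,0,right)
state=C head=4 tape=__0_0[_]_   (C,_)→(E,0,stay)
state=E head=4 tape=__0_0[0]_   (E,0)→(H,1,right)
state=H head=5 tape=__0_01[_]
M halts after 10 transitions.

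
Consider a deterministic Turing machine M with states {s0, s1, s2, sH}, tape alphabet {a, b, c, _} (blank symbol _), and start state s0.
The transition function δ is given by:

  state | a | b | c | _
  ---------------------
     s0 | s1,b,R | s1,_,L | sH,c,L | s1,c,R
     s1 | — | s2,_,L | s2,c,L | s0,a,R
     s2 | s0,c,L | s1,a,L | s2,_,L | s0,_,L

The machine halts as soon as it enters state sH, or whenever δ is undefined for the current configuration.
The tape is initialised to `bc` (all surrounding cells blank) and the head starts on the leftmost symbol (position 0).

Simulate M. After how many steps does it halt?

17

state=s0 head=0 tape=_____[b]c   (s0,b)→(s1,_,L)
state=s1 head=-1 tape=____[_]_c   (s1,_)→(s0,a,R)
state=s0 head=0 tape=____a[_]c   (s0,_)→(s1,c,R)
state=s1 head=1 tape=____ac[c]   (s1,c)→(s2,c,L)
state=s2 head=0 tape=____a[c]c   (s2,c)→(s2,_,L)
state=s2 head=-1 tape=____[a]_c   (s2,a)→(s0,c,L)
state=s0 head=-2 tape=___[_]c_c   (s0,_)→(s1,c,R)
state=s1 head=-1 tape=___c[c]_c   (s1,c)→(s2,c,L)
state=s2 head=-2 tape=___[c]c_c   (s2,c)→(s2,_,L)
state=s2 head=-3 tape=__[_]_c_c   (s2,_)→(s0,_,L)
state=s0 head=-4 tape=_[_]__c_c   (s0,_)→(s1,c,R)
state=s1 head=-3 tape=_c[_]_c_c   (s1,_)→(s0,a,R)
state=s0 head=-2 tape=_ca[_]c_c   (s0,_)→(s1,c,R)
state=s1 head=-1 tape=_cac[c]_c   (s1,c)→(s2,c,L)
state=s2 head=-2 tape=_ca[c]c_c   (s2,c)→(s2,_,L)
state=s2 head=-3 tape=_c[a]_c_c   (s2,a)→(s0,c,L)
state=s0 head=-4 tape=_[c]c_c_c   (s0,c)→(sH,c,L)
state=sH head=-5 tape=[_]cc_c_c
M halts after 17 transitions.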